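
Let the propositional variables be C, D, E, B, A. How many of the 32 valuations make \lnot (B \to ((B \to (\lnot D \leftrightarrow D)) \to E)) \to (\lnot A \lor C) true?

32

Initial set: {T (\lnot (B \to ((B \to (\lnot D \leftrightarrow D)) \to E)) \to (\lnot A \lor C))}.
T (\lnot (B \to ((B \to (\lnot D \leftrightarrow D)) \to E)) \to (\lnot A \lor C)): β-rule — branch into F \lnot (B \to ((B \to (\lnot D \leftrightarrow D)) \to E))  //  T (\lnot A \lor C).
  branch 1 (add F \lnot (B \to ((B \to (\lnot D \leftrightarrow D)) \to E))):
    F \lnot (B \to ((B \to (\lnot D \leftrightarrow D)) \to E)): β-rule — branch into F B  //  T ((B \to (\lnot D \leftrightarrow D)) \to E).
      branch 1.1 (add F B):
        ○ open, literals {B=0}.
      branch 1.2 (add T ((B \to (\lnot D \leftrightarrow D)) \to E)):
        T ((B \to (\lnot D \leftrightarrow D)) \to E): β-rule — branch into F (B \to (\lnot D \leftrightarrow D))  //  T E.
          branch 1.2.1 (add F (B \to (\lnot D \leftrightarrow D))):
            F (B \to (\lnot D \leftrightarrow D)): α-rule — add T B, F (\lnot D \leftrightarrow D).
            F (\lnot D \leftrightarrow D): β-rule — branch into T \lnot D, F D  //  F \lnot D, T D.
              branch 1.2.1.1 (add T \lnot D, F D):
                ○ open, literals {B=1, D=0}.
              branch 1.2.1.2 (add F \lnot D, T D):
                ○ open, literals {B=1, D=1}.
          branch 1.2.2 (add T E):
            ○ open, literals {E=1}.
  branch 2 (add T (\lnot A \lor C)):
    T (\lnot A \lor C): β-rule — branch into T \lnot A  //  T C.
      branch 2.1 (add T \lnot A):
        ○ open, literals {A=0}.
      branch 2.2 (add T C):
        ○ open, literals {C=1}.
0 branches closed, 6 open.
Each open branch fixes some atoms; the unmentioned ones are free. Counting distinct full assignments: branch {B=0} (C, D, E, A) contributes 16 new; branch {B=1, D=0} (C, E, A) contributes 8 new; branch {B=1, D=1} (C, E, A) contributes 8 new; branch {E=1} (C, D, B, A) contributes 0 new; branch {A=0} (C, D, E, B) contributes 0 new; branch {C=1} (D, E, B, A) contributes 0 new. Total: 32.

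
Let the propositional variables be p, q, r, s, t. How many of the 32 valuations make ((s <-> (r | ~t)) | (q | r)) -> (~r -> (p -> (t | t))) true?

29

Initial set: {(((s <-> (r | ~t)) | (q | r)) -> (~r -> (p -> (t | t))))}.
(((s <-> (r | ~t)) | (q | r)) -> (~r -> (p -> (t | t)))): β-rule — branch into ~((s <-> (r | ~t)) | (q | r))  //  (~r -> (p -> (t | t))).
  branch 1 (add ~((s <-> (r | ~t)) | (q | r))):
    ~((s <-> (r | ~t)) | (q | r)): α-rule — add ~(s <-> (r | ~t)), ~(q | r).
    ~(q | r): α-rule — add ~q, ~r.
    ~(s <-> (r | ~t)): β-rule — branch into s, ~(r | ~t)  //  ~s, (r | ~t).
      branch 1.1 (add s, ~(r | ~t)):
        ~(r | ~t): α-rule — add ~r, ~~t.
        ○ open, literals {q=0, r=0, s=1, t=1}.
      branch 1.2 (add ~s, (r | ~t)):
        (r | ~t): β-rule — branch into r  //  ~t.
          branch 1.2.1 (add r):
            × closes — contains both r and ~r.
          branch 1.2.2 (add ~t):
            ○ open, literals {q=0, r=0, s=0, t=0}.
  branch 2 (add (~r -> (p -> (t | t)))):
    (~r -> (p -> (t | t))): β-rule — branch into ~~r  //  (p -> (t | t)).
      branch 2.1 (add ~~r):
        ○ open, literals {r=1}.
      branch 2.2 (add (p -> (t | t))):
        (p -> (t | t)): β-rule — branch into ~p  //  (t | t).
          branch 2.2.1 (add ~p):
            ○ open, literals {p=0}.
          branch 2.2.2 (add (t | t)):
            (t | t): β-rule — branch into t  //  t.
              branch 2.2.2.1 (add t):
                ○ open, literals {t=1}.
              branch 2.2.2.2 (add t):
                ○ open, literals {t=1}.
1 branch closed, 6 open.
Each open branch fixes some atoms; the unmentioned ones are free. Counting distinct full assignments: branch {q=0, r=0, s=1, t=1} (p) contributes 2 new; branch {q=0, r=0, s=0, t=0} (p) contributes 2 new; branch {r=1} (p, q, s, t) contributes 16 new; branch {p=0} (q, r, s, t) contributes 6 new; branch {t=1} (p, q, r, s) contributes 3 new; branch {t=1} (p, q, r, s) contributes 0 new. Total: 29.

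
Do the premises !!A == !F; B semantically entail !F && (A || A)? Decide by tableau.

No

Initial set: {(!!A == !F); B; !(!F && (A || A))}.
(!!A == !F): β-rule — branch into !!A, !F  //  !!!A, !!F.
  branch 1 (add !!A, !F):
    !!A: drop double negation, giving A.
    !(!F && (A || A)): β-rule — branch into !!F  //  !(A || A).
      branch 1.1 (add !!F):
        × closes — contains both F and !F.
      branch 1.2 (add !(A || A)):
        !(A || A): α-rule — add !A, !A.
        × closes — contains both A and !A.
  branch 2 (add !!!A, !!F):
    !!!A: drop double negation, giving !A.
    !(!F && (A || A)): β-rule — branch into !!F  //  !(A || A).
      branch 2.1 (add !!F):
        ○ open, literals {A=0, B=1, F=1}.
      branch 2.2 (add !(A || A)):
        !(A || A): α-rule — add !A, !A.
        ○ open, literals {A=0, B=1, F=1}.
2 branches closed, 2 open.
An open branch gives a countermodel: A=0, B=1, F=1 (unmentioned atoms arbitrary); the premises hold there but the conclusion fails.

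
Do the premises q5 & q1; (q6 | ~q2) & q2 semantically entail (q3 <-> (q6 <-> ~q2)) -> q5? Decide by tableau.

Initial set: {(q5 & q1); ((q6 | ~q2) & q2); ~((q3 <-> (q6 <-> ~q2)) -> q5)}.
(q5 & q1): α-rule — add q5, q1.
((q6 | ~q2) & q2): α-rule — add (q6 | ~q2), q2.
~((q3 <-> (q6 <-> ~q2)) -> q5): α-rule — add (q3 <-> (q6 <-> ~q2)), ~q5.
× closes — contains both q5 and ~q5.
All 1 branch closes.
Every branch closed, so the premises entail the conclusion.

Yes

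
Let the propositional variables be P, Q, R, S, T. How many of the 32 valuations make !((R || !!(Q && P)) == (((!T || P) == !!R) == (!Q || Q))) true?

Initial set: {!((R || !!(Q && P)) == (((!T || P) == !!R) == (!Q || Q)))}.
!((R || !!(Q && P)) == (((!T || P) == !!R) == (!Q || Q))): β-rule — branch into (R || !!(Q && P)), !(((!T || P) == !!R) == (!Q || Q))  //  !(R || !!(Q && P)), (((!T || P) == !!R) == (!Q || Q)).
  branch 1 (add (R || !!(Q && P)), !(((!T || P) == !!R) == (!Q || Q))):
    (R || !!(Q && P)): β-rule — branch into R  //  !!(Q && P).
      branch 1.1 (add R):
        !(((!T || P) == !!R) == (!Q || Q)): β-rule — branch into ((!T || P) == !!R), !(!Q || Q)  //  !((!T || P) == !!R), (!Q || Q).
          branch 1.1.1 (add ((!T || P) == !!R), !(!Q || Q)):
            !(!Q || Q): α-rule — add !!Q, !Q.
            × closes — contains both Q and !Q.
          branch 1.1.2 (add !((!T || P) == !!R), (!Q || Q)):
            !((!T || P) == !!R): β-rule — branch into (!T || P), !!!R  //  !(!T || P), !!R.
              branch 1.1.2.1 (add (!T || P), !!!R):
                !!!R: drop double negation, giving !R.
                × closes — contains both R and !R.
              branch 1.1.2.2 (add !(!T || P), !!R):
                !(!T || P): α-rule — add !!T, !P.
                !!R: drop double negation, giving R.
                (!Q || Q): β-rule — branch into !Q  //  Q.
                  branch 1.1.2.2.1 (add !Q):
                    ○ open, literals {P=0, Q=0, R=1, T=1}.
                  branch 1.1.2.2.2 (add Q):
                    ○ open, literals {P=0, Q=1, R=1, T=1}.
      branch 1.2 (add !!(Q && P)):
        !!(Q && P): drop double negation, giving (Q && P).
        (Q && P): α-rule — add Q, P.
        !(((!T || P) == !!R) == (!Q || Q)): β-rule — branch into ((!T || P) == !!R), !(!Q || Q)  //  !((!T || P) == !!R), (!Q || Q).
          branch 1.2.1 (add ((!T || P) == !!R), !(!Q || Q)):
            !(!Q || Q): α-rule — add !!Q, !Q.
            × closes — contains both Q and !Q.
          branch 1.2.2 (add !((!T || P) == !!R), (!Q || Q)):
            !((!T || P) == !!R): β-rule — branch into (!T || P), !!!R  //  !(!T || P), !!R.
              branch 1.2.2.1 (add (!T || P), !!!R):
                !!!R: drop double negation, giving !R.
                (!Q || Q): β-rule — branch into !Q  //  Q.
                  branch 1.2.2.1.1 (add !Q):
                    × closes — contains both Q and !Q.
                  branch 1.2.2.1.2 (add Q):
                    (!T || P): β-rule — branch into !T  //  P.
                      branch 1.2.2.1.2.1 (add !T):
                        ○ open, literals {P=1, Q=1, R=0, T=0}.
                      branch 1.2.2.1.2.2 (add P):
                        ○ open, literals {P=1, Q=1, R=0}.
              branch 1.2.2.2 (add !(!T || P), !!R):
                !(!T || P): α-rule — add !!T, !P.
                × closes — contains both P and !P.
  branch 2 (add !(R || !!(Q && P)), (((!T || P) == !!R) == (!Q || Q))):
    !(R || !!(Q && P)): α-rule — add !R, !!!(Q && P).
    !!!(Q && P): drop double negation, giving !(Q && P).
    (((!T || P) == !!R) == (!Q || Q)): β-rule — branch into ((!T || P) == !!R), (!Q || Q)  //  !((!T || P) == !!R), !(!Q || Q).
      branch 2.1 (add ((!T || P) == !!R), (!Q || Q)):
        !(Q && P): β-rule — branch into !Q  //  !P.
          branch 2.1.1 (add !Q):
            ((!T || P) == !!R): β-rule — branch into (!T || P), !!R  //  !(!T || P), !!!R.
              branch 2.1.1.1 (add (!T || P), !!R):
                !!R: drop double negation, giving R.
                × closes — contains both R and !R.
              branch 2.1.1.2 (add !(!T || P), !!!R):
                !(!T || P): α-rule — add !!T, !P.
                !!!R: drop double negation, giving !R.
                (!Q || Q): β-rule — branch into !Q  //  Q.
                  branch 2.1.1.2.1 (add !Q):
                    ○ open, literals {P=0, Q=0, R=0, T=1}.
                  branch 2.1.1.2.2 (add Q):
                    × closes — contains both Q and !Q.
          branch 2.1.2 (add !P):
            ((!T || P) == !!R): β-rule — branch into (!T || P), !!R  //  !(!T || P), !!!R.
              branch 2.1.2.1 (add (!T || P), !!R):
                !!R: drop double negation, giving R.
                × closes — contains both R and !R.
              branch 2.1.2.2 (add !(!T || P), !!!R):
                !(!T || P): α-rule — add !!T, !P.
                !!!R: drop double negation, giving !R.
                (!Q || Q): β-rule — branch into !Q  //  Q.
                  branch 2.1.2.2.1 (add !Q):
                    ○ open, literals {P=0, Q=0, R=0, T=1}.
                  branch 2.1.2.2.2 (add Q):
                    ○ open, literals {P=0, Q=1, R=0, T=1}.
      branch 2.2 (add !((!T || P) == !!R), !(!Q || Q)):
        !(!Q || Q): α-rule — add !!Q, !Q.
        × closes — contains both Q and !Q.
9 branches closed, 7 open.
Each open branch fixes some atoms; the unmentioned ones are free. Counting distinct full assignments: branch {P=0, Q=0, R=1, T=1} (S) contributes 2 new; branch {P=0, Q=1, R=1, T=1} (S) contributes 2 new; branch {P=1, Q=1, R=0, T=0} (S) contributes 2 new; branch {P=1, Q=1, R=0} (S, T) contributes 2 new; branch {P=0, Q=0, R=0, T=1} (S) contributes 2 new; branch {P=0, Q=0, R=0, T=1} (S) contributes 0 new; branch {P=0, Q=1, R=0, T=1} (S) contributes 2 new. Total: 12.

12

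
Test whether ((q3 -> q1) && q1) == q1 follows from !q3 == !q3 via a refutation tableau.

Initial set: {(!q3 == !q3); !(((q3 -> q1) && q1) == q1)}.
(!q3 == !q3): β-rule — branch into !q3, !q3  //  !!q3, !!q3.
  branch 1 (add !q3, !q3):
    !(((q3 -> q1) && q1) == q1): β-rule — branch into ((q3 -> q1) && q1), !q1  //  !((q3 -> q1) && q1), q1.
      branch 1.1 (add ((q3 -> q1) && q1), !q1):
        ((q3 -> q1) && q1): α-rule — add (q3 -> q1), q1.
        × closes — contains both q1 and !q1.
      branch 1.2 (add !((q3 -> q1) && q1), q1):
        !((q3 -> q1) && q1): β-rule — branch into !(q3 -> q1)  //  !q1.
          branch 1.2.1 (add !(q3 -> q1)):
            !(q3 -> q1): α-rule — add q3, !q1.
            × closes — contains both q3 and !q3.
          branch 1.2.2 (add !q1):
            × closes — contains both q1 and !q1.
  branch 2 (add !!q3, !!q3):
    !(((q3 -> q1) && q1) == q1): β-rule — branch into ((q3 -> q1) && q1), !q1  //  !((q3 -> q1) && q1), q1.
      branch 2.1 (add ((q3 -> q1) && q1), !q1):
        ((q3 -> q1) && q1): α-rule — add (q3 -> q1), q1.
        × closes — contains both q1 and !q1.
      branch 2.2 (add !((q3 -> q1) && q1), q1):
        !((q3 -> q1) && q1): β-rule — branch into !(q3 -> q1)  //  !q1.
          branch 2.2.1 (add !(q3 -> q1)):
            !(q3 -> q1): α-rule — add q3, !q1.
            × closes — contains both q1 and !q1.
          branch 2.2.2 (add !q1):
            × closes — contains both q1 and !q1.
All 6 branches close.
Every branch closed, so the premises entail the conclusion.

Yes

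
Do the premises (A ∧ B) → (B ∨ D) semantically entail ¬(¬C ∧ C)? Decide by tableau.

Yes

Initial set: {T ((A ∧ B) → (B ∨ D)); F ¬(¬C ∧ C)}.
F ¬(¬C ∧ C): α-rule — add T ¬C, T C.
× closes — contains both C and ¬C.
All 1 branch closes.
Every branch closed, so the premises entail the conclusion.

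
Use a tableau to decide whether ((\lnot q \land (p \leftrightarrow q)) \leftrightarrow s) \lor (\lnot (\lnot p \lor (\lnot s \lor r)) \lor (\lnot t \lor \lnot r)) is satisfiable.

Satisfiable

Initial set: {(((\lnot q \land (p \leftrightarrow q)) \leftrightarrow s) \lor (\lnot (\lnot p \lor (\lnot s \lor r)) \lor (\lnot t \lor \lnot r)))}.
(((\lnot q \land (p \leftrightarrow q)) \leftrightarrow s) \lor (\lnot (\lnot p \lor (\lnot s \lor r)) \lor (\lnot t \lor \lnot r))): β-rule — branch into ((\lnot q \land (p \leftrightarrow q)) \leftrightarrow s)  //  (\lnot (\lnot p \lor (\lnot s \lor r)) \lor (\lnot t \lor \lnot r)).
  branch 1 (add ((\lnot q \land (p \leftrightarrow q)) \leftrightarrow s)):
    ((\lnot q \land (p \leftrightarrow q)) \leftrightarrow s): β-rule — branch into (\lnot q \land (p \leftrightarrow q)), s  //  \lnot (\lnot q \land (p \leftrightarrow q)), \lnot s.
      branch 1.1 (add (\lnot q \land (p \leftrightarrow q)), s):
        (\lnot q \land (p \leftrightarrow q)): α-rule — add \lnot q, (p \leftrightarrow q).
        (p \leftrightarrow q): β-rule — branch into p, q  //  \lnot p, \lnot q.
          branch 1.1.1 (add p, q):
            × closes — contains both q and \lnot q.
          branch 1.1.2 (add \lnot p, \lnot q):
            ○ open, literals {p=0, q=0, s=1}.
      branch 1.2 (add \lnot (\lnot q \land (p \leftrightarrow q)), \lnot s):
        \lnot (\lnot q \land (p \leftrightarrow q)): β-rule — branch into \lnot \lnot q  //  \lnot (p \leftrightarrow q).
          branch 1.2.1 (add \lnot \lnot q):
            ○ open, literals {q=1, s=0}.
          branch 1.2.2 (add \lnot (p \leftrightarrow q)):
            \lnot (p \leftrightarrow q): β-rule — branch into p, \lnot q  //  \lnot p, q.
              branch 1.2.2.1 (add p, \lnot q):
                ○ open, literals {p=1, q=0, s=0}.
              branch 1.2.2.2 (add \lnot p, q):
                ○ open, literals {p=0, q=1, s=0}.
  branch 2 (add (\lnot (\lnot p \lor (\lnot s \lor r)) \lor (\lnot t \lor \lnot r))):
    (\lnot (\lnot p \lor (\lnot s \lor r)) \lor (\lnot t \lor \lnot r)): β-rule — branch into \lnot (\lnot p \lor (\lnot s \lor r))  //  (\lnot t \lor \lnot r).
      branch 2.1 (add \lnot (\lnot p \lor (\lnot s \lor r))):
        \lnot (\lnot p \lor (\lnot s \lor r)): α-rule — add \lnot \lnot p, \lnot (\lnot s \lor r).
        \lnot (\lnot s \lor r): α-rule — add \lnot \lnot s, \lnot r.
        ○ open, literals {p=1, r=0, s=1}.
      branch 2.2 (add (\lnot t \lor \lnot r)):
        (\lnot t \lor \lnot r): β-rule — branch into \lnot t  //  \lnot r.
          branch 2.2.1 (add \lnot t):
            ○ open, literals {t=0}.
          branch 2.2.2 (add \lnot r):
            ○ open, literals {r=0}.
1 branch closed, 7 open.
An open branch gives a satisfying assignment: p=0, q=0, s=1.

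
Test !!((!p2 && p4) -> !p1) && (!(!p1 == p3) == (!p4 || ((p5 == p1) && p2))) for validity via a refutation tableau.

Not valid

Assume the negation and expand:
Initial set: {!(!!((!p2 && p4) -> !p1) && (!(!p1 == p3) == (!p4 || ((p5 == p1) && p2))))}.
!(!!((!p2 && p4) -> !p1) && (!(!p1 == p3) == (!p4 || ((p5 == p1) && p2)))): β-rule — branch into !!!((!p2 && p4) -> !p1)  //  !(!(!p1 == p3) == (!p4 || ((p5 == p1) && p2))).
  branch 1 (add !!!((!p2 && p4) -> !p1)):
    !!!((!p2 && p4) -> !p1): drop double negation, giving !((!p2 && p4) -> !p1).
    !((!p2 && p4) -> !p1): α-rule — add (!p2 && p4), !!p1.
    (!p2 && p4): α-rule — add !p2, p4.
    ○ open, literals {p1=1, p2=0, p4=1}.
  branch 2 (add !(!(!p1 == p3) == (!p4 || ((p5 == p1) && p2)))):
    !(!(!p1 == p3) == (!p4 || ((p5 == p1) && p2))): β-rule — branch into !(!p1 == p3), !(!p4 || ((p5 == p1) && p2))  //  !!(!p1 == p3), (!p4 || ((p5 == p1) && p2)).
      branch 2.1 (add !(!p1 == p3), !(!p4 || ((p5 == p1) && p2))):
        !(!p4 || ((p5 == p1) && p2)): α-rule — add !!p4, !((p5 == p1) && p2).
        !(!p1 == p3): β-rule — branch into !p1, !p3  //  !!p1, p3.
          branch 2.1.1 (add !p1, !p3):
            !((p5 == p1) && p2): β-rule — branch into !(p5 == p1)  //  !p2.
              branch 2.1.1.1 (add !(p5 == p1)):
                !(p5 == p1): β-rule — branch into p5, !p1  //  !p5, p1.
                  branch 2.1.1.1.1 (add p5, !p1):
                    ○ open, literals {p1=0, p3=0, p4=1, p5=1}.
                  branch 2.1.1.1.2 (add !p5, p1):
                    × closes — contains both p1 and !p1.
              branch 2.1.1.2 (add !p2):
                ○ open, literals {p1=0, p2=0, p3=0, p4=1}.
          branch 2.1.2 (add !!p1, p3):
            !((p5 == p1) && p2): β-rule — branch into !(p5 == p1)  //  !p2.
              branch 2.1.2.1 (add !(p5 == p1)):
                !(p5 == p1): β-rule — branch into p5, !p1  //  !p5, p1.
                  branch 2.1.2.1.1 (add p5, !p1):
                    × closes — contains both p1 and !p1.
                  branch 2.1.2.1.2 (add !p5, p1):
                    ○ open, literals {p1=1, p3=1, p4=1, p5=0}.
              branch 2.1.2.2 (add !p2):
                ○ open, literals {p1=1, p2=0, p3=1, p4=1}.
      branch 2.2 (add !!(!p1 == p3), (!p4 || ((p5 == p1) && p2))):
        !!(!p1 == p3): β-rule — branch into !p1, p3  //  !!p1, !p3.
          branch 2.2.1 (add !p1, p3):
            (!p4 || ((p5 == p1) && p2)): β-rule — branch into !p4  //  ((p5 == p1) && p2).
              branch 2.2.1.1 (add !p4):
                ○ open, literals {p1=0, p3=1, p4=0}.
              branch 2.2.1.2 (add ((p5 == p1) && p2)):
                ((p5 == p1) && p2): α-rule — add (p5 == p1), p2.
                (p5 == p1): β-rule — branch into p5, p1  //  !p5, !p1.
                  branch 2.2.1.2.1 (add p5, p1):
                    × closes — contains both p1 and !p1.
                  branch 2.2.1.2.2 (add !p5, !p1):
                    ○ open, literals {p1=0, p2=1, p3=1, p5=0}.
          branch 2.2.2 (add !!p1, !p3):
            (!p4 || ((p5 == p1) && p2)): β-rule — branch into !p4  //  ((p5 == p1) && p2).
              branch 2.2.2.1 (add !p4):
                ○ open, literals {p1=1, p3=0, p4=0}.
              branch 2.2.2.2 (add ((p5 == p1) && p2)):
                ((p5 == p1) && p2): α-rule — add (p5 == p1), p2.
                (p5 == p1): β-rule — branch into p5, p1  //  !p5, !p1.
                  branch 2.2.2.2.1 (add p5, p1):
                    ○ open, literals {p1=1, p2=1, p3=0, p5=1}.
                  branch 2.2.2.2.2 (add !p5, !p1):
                    × closes — contains both p1 and !p1.
4 branches closed, 9 open.
An open branch gives a countermodel: p1=1, p2=0, p4=1 (unmentioned atoms arbitrary); under it the original formula is false.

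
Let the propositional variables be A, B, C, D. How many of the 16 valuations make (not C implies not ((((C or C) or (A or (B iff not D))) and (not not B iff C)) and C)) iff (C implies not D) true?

Initial set: {((not C implies not ((((C or C) or (A or (B iff not D))) and (not not B iff C)) and C)) iff (C implies not D))}.
((not C implies not ((((C or C) or (A or (B iff not D))) and (not not B iff C)) and C)) iff (C implies not D)): β-rule — branch into (not C implies not ((((C or C) or (A or (B iff not D))) and (not not B iff C)) and C)), (C implies not D)  //  not (not C implies not ((((C or C) or (A or (B iff not D))) and (not not B iff C)) and C)), not (C implies not D).
  branch 1 (add (not C implies not ((((C or C) or (A or (B iff not D))) and (not not B iff C)) and C)), (C implies not D)):
    (not C implies not ((((C or C) or (A or (B iff not D))) and (not not B iff C)) and C)): β-rule — branch into not not C  //  not ((((C or C) or (A or (B iff not D))) and (not not B iff C)) and C).
      branch 1.1 (add not not C):
        (C implies not D): β-rule — branch into not C  //  not D.
          branch 1.1.1 (add not C):
            × closes — contains both C and not C.
          branch 1.1.2 (add not D):
            ○ open, literals {C=true, D=false}.
      branch 1.2 (add not ((((C or C) or (A or (B iff not D))) and (not not B iff C)) and C)):
        (C implies not D): β-rule — branch into not C  //  not D.
          branch 1.2.1 (add not C):
            not ((((C or C) or (A or (B iff not D))) and (not not B iff C)) and C): β-rule — branch into not (((C or C) or (A or (B iff not D))) and (not not B iff C))  //  not C.
              branch 1.2.1.1 (add not (((C or C) or (A or (B iff not D))) and (not not B iff C))):
                not (((C or C) or (A or (B iff not D))) and (not not B iff C)): β-rule — branch into not ((C or C) or (A or (B iff not D)))  //  not (not not B iff C).
                  branch 1.2.1.1.1 (add not ((C or C) or (A or (B iff not D)))):
                    not ((C or C) or (A or (B iff not D))): α-rule — add not (C or C), not (A or (B iff not D)).
                    not (C or C): α-rule — add not C, not C.
                    not (A or (B iff not D)): α-rule — add not A, not (B iff not D).
                    not (B iff not D): β-rule — branch into B, not not D  //  not B, not D.
                      branch 1.2.1.1.1.1 (add B, not not D):
                        ○ open, literals {A=false, B=true, C=false, D=true}.
                      branch 1.2.1.1.1.2 (add not B, not D):
                        ○ open, literals {A=false, B=false, C=false, D=false}.
                  branch 1.2.1.1.2 (add not (not not B iff C)):
                    not (not not B iff C): β-rule — branch into not not B, not C  //  not not not B, C.
                      branch 1.2.1.1.2.1 (add not not B, not C):
                        not not B: drop double negation, giving B.
                        ○ open, literals {B=true, C=false}.
                      branch 1.2.1.1.2.2 (add not not not B, C):
                        × closes — contains both C and not C.
              branch 1.2.1.2 (add not C):
                ○ open, literals {C=false}.
          branch 1.2.2 (add not D):
            not ((((C or C) or (A or (B iff not D))) and (not not B iff C)) and C): β-rule — branch into not (((C or C) or (A or (B iff not D))) and (not not B iff C))  //  not C.
              branch 1.2.2.1 (add not (((C or C) or (A or (B iff not D))) and (not not B iff C))):
                not (((C or C) or (A or (B iff not D))) and (not not B iff C)): β-rule — branch into not ((C or C) or (A or (B iff not D)))  //  not (not not B iff C).
                  branch 1.2.2.1.1 (add not ((C or C) or (A or (B iff not D)))):
                    not ((C or C) or (A or (B iff not D))): α-rule — add not (C or C), not (A or (B iff not D)).
                    not (C or C): α-rule — add not C, not C.
                    not (A or (B iff not D)): α-rule — add not A, not (B iff not D).
                    not (B iff not D): β-rule — branch into B, not not D  //  not B, not D.
                      branch 1.2.2.1.1.1 (add B, not not D):
                        × closes — contains both D and not D.
                      branch 1.2.2.1.1.2 (add not B, not D):
                        ○ open, literals {A=false, B=false, C=false, D=false}.
                  branch 1.2.2.1.2 (add not (not not B iff C)):
                    not (not not B iff C): β-rule — branch into not not B, not C  //  not not not B, C.
                      branch 1.2.2.1.2.1 (add not not B, not C):
                        not not B: drop double negation, giving B.
                        ○ open, literals {B=true, C=false, D=false}.
                      branch 1.2.2.1.2.2 (add not not not B, C):
                        not not not B: drop double negation, giving not B.
                        ○ open, literals {B=false, C=true, D=false}.
              branch 1.2.2.2 (add not C):
                ○ open, literals {C=false, D=false}.
  branch 2 (add not (not C implies not ((((C or C) or (A or (B iff not D))) and (not not B iff C)) and C)), not (C implies not D)):
    not (not C implies not ((((C or C) or (A or (B iff not D))) and (not not B iff C)) and C)): α-rule — add not C, not not ((((C or C) or (A or (B iff not D))) and (not not B iff C)) and C).
    not (C implies not D): α-rule — add C, not not D.
    × closes — contains both C and not C.
4 branches closed, 9 open.
Each open branch fixes some atoms; the unmentioned ones are free. Counting distinct full assignments: branch {C=true, D=false} (A, B) contributes 4 new; branch {A=false, B=true, C=false, D=true} (none free) contributes 1 new; branch {A=false, B=false, C=false, D=false} (none free) contributes 1 new; branch {B=true, C=false} (A, D) contributes 3 new; branch {C=false} (A, B, D) contributes 3 new; branch {A=false, B=false, C=false, D=false} (none free) contributes 0 new; branch {B=true, C=false, D=false} (A) contributes 0 new; branch {B=false, C=true, D=false} (A) contributes 0 new; branch {C=false, D=false} (A, B) contributes 0 new. Total: 12.

12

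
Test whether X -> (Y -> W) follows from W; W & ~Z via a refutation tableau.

Yes

Initial set: {T W; T (W & ~Z); F (X -> (Y -> W))}.
T (W & ~Z): α-rule — add T W, T ~Z.
F (X -> (Y -> W)): α-rule — add T X, F (Y -> W).
F (Y -> W): α-rule — add T Y, F W.
× closes — contains both W and ~W.
All 1 branch closes.
Every branch closed, so the premises entail the conclusion.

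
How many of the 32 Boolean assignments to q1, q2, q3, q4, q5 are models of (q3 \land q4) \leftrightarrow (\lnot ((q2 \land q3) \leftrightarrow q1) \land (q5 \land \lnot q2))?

Initial set: {((q3 \land q4) \leftrightarrow (\lnot ((q2 \land q3) \leftrightarrow q1) \land (q5 \land \lnot q2)))}.
((q3 \land q4) \leftrightarrow (\lnot ((q2 \land q3) \leftrightarrow q1) \land (q5 \land \lnot q2))): β-rule — branch into (q3 \land q4), (\lnot ((q2 \land q3) \leftrightarrow q1) \land (q5 \land \lnot q2))  //  \lnot (q3 \land q4), \lnot (\lnot ((q2 \land q3) \leftrightarrow q1) \land (q5 \land \lnot q2)).
  branch 1 (add (q3 \land q4), (\lnot ((q2 \land q3) \leftrightarrow q1) \land (q5 \land \lnot q2))):
    (q3 \land q4): α-rule — add q3, q4.
    (\lnot ((q2 \land q3) \leftrightarrow q1) \land (q5 \land \lnot q2)): α-rule — add \lnot ((q2 \land q3) \leftrightarrow q1), (q5 \land \lnot q2).
    (q5 \land \lnot q2): α-rule — add q5, \lnot q2.
    \lnot ((q2 \land q3) \leftrightarrow q1): β-rule — branch into (q2 \land q3), \lnot q1  //  \lnot (q2 \land q3), q1.
      branch 1.1 (add (q2 \land q3), \lnot q1):
        (q2 \land q3): α-rule — add q2, q3.
        × closes — contains both q2 and \lnot q2.
      branch 1.2 (add \lnot (q2 \land q3), q1):
        \lnot (q2 \land q3): β-rule — branch into \lnot q2  //  \lnot q3.
          branch 1.2.1 (add \lnot q2):
            ○ open, literals {q1=T, q2=F, q3=T, q4=T, q5=T}.
          branch 1.2.2 (add \lnot q3):
            × closes — contains both q3 and \lnot q3.
  branch 2 (add \lnot (q3 \land q4), \lnot (\lnot ((q2 \land q3) \leftrightarrow q1) \land (q5 \land \lnot q2))):
    \lnot (q3 \land q4): β-rule — branch into \lnot q3  //  \lnot q4.
      branch 2.1 (add \lnot q3):
        \lnot (\lnot ((q2 \land q3) \leftrightarrow q1) \land (q5 \land \lnot q2)): β-rule — branch into \lnot \lnot ((q2 \land q3) \leftrightarrow q1)  //  \lnot (q5 \land \lnot q2).
          branch 2.1.1 (add \lnot \lnot ((q2 \land q3) \leftrightarrow q1)):
            \lnot \lnot ((q2 \land q3) \leftrightarrow q1): β-rule — branch into (q2 \land q3), q1  //  \lnot (q2 \land q3), \lnot q1.
              branch 2.1.1.1 (add (q2 \land q3), q1):
                (q2 \land q3): α-rule — add q2, q3.
                × closes — contains both q3 and \lnot q3.
              branch 2.1.1.2 (add \lnot (q2 \land q3), \lnot q1):
                \lnot (q2 \land q3): β-rule — branch into \lnot q2  //  \lnot q3.
                  branch 2.1.1.2.1 (add \lnot q2):
                    ○ open, literals {q1=F, q2=F, q3=F}.
                  branch 2.1.1.2.2 (add \lnot q3):
                    ○ open, literals {q1=F, q3=F}.
          branch 2.1.2 (add \lnot (q5 \land \lnot q2)):
            \lnot (q5 \land \lnot q2): β-rule — branch into \lnot q5  //  \lnot \lnot q2.
              branch 2.1.2.1 (add \lnot q5):
                ○ open, literals {q3=F, q5=F}.
              branch 2.1.2.2 (add \lnot \lnot q2):
                ○ open, literals {q2=T, q3=F}.
      branch 2.2 (add \lnot q4):
        \lnot (\lnot ((q2 \land q3) \leftrightarrow q1) \land (q5 \land \lnot q2)): β-rule — branch into \lnot \lnot ((q2 \land q3) \leftrightarrow q1)  //  \lnot (q5 \land \lnot q2).
          branch 2.2.1 (add \lnot \lnot ((q2 \land q3) \leftrightarrow q1)):
            \lnot \lnot ((q2 \land q3) \leftrightarrow q1): β-rule — branch into (q2 \land q3), q1  //  \lnot (q2 \land q3), \lnot q1.
              branch 2.2.1.1 (add (q2 \land q3), q1):
                (q2 \land q3): α-rule — add q2, q3.
                ○ open, literals {q1=T, q2=T, q3=T, q4=F}.
              branch 2.2.1.2 (add \lnot (q2 \land q3), \lnot q1):
                \lnot (q2 \land q3): β-rule — branch into \lnot q2  //  \lnot q3.
                  branch 2.2.1.2.1 (add \lnot q2):
                    ○ open, literals {q1=F, q2=F, q4=F}.
                  branch 2.2.1.2.2 (add \lnot q3):
                    ○ open, literals {q1=F, q3=F, q4=F}.
          branch 2.2.2 (add \lnot (q5 \land \lnot q2)):
            \lnot (q5 \land \lnot q2): β-rule — branch into \lnot q5  //  \lnot \lnot q2.
              branch 2.2.2.1 (add \lnot q5):
                ○ open, literals {q4=F, q5=F}.
              branch 2.2.2.2 (add \lnot \lnot q2):
                ○ open, literals {q2=T, q4=F}.
3 branches closed, 10 open.
Each open branch fixes some atoms; the unmentioned ones are free. Counting distinct full assignments: branch {q1=T, q2=F, q3=T, q4=T, q5=T} (none free) contributes 1 new; branch {q1=F, q2=F, q3=F} (q4, q5) contributes 4 new; branch {q1=F, q3=F} (q2, q4, q5) contributes 4 new; branch {q3=F, q5=F} (q1, q2, q4) contributes 4 new; branch {q2=T, q3=F} (q1, q4, q5) contributes 2 new; branch {q1=T, q2=T, q3=T, q4=F} (q5) contributes 2 new; branch {q1=F, q2=F, q4=F} (q3, q5) contributes 2 new; branch {q1=F, q3=F, q4=F} (q2, q5) contributes 0 new; branch {q4=F, q5=F} (q1, q2, q3) contributes 2 new; branch {q2=T, q4=F} (q1, q3, q5) contributes 1 new. Total: 22.

22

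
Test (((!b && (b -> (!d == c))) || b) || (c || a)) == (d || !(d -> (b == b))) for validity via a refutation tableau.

Not valid

Assume the negation and expand:
Initial set: {F ((((!b && (b -> (!d == c))) || b) || (c || a)) == (d || !(d -> (b == b))))}.
F ((((!b && (b -> (!d == c))) || b) || (c || a)) == (d || !(d -> (b == b)))): β-rule — branch into T (((!b && (b -> (!d == c))) || b) || (c || a)), F (d || !(d -> (b == b)))  //  F (((!b && (b -> (!d == c))) || b) || (c || a)), T (d || !(d -> (b == b))).
  branch 1 (add T (((!b && (b -> (!d == c))) || b) || (c || a)), F (d || !(d -> (b == b)))):
    F (d || !(d -> (b == b))): α-rule — add F d, F !(d -> (b == b)).
    T (((!b && (b -> (!d == c))) || b) || (c || a)): β-rule — branch into T ((!b && (b -> (!d == c))) || b)  //  T (c || a).
      branch 1.1 (add T ((!b && (b -> (!d == c))) || b)):
        F !(d -> (b == b)): β-rule — branch into F d  //  T (b == b).
          branch 1.1.1 (add F d):
            T ((!b && (b -> (!d == c))) || b): β-rule — branch into T (!b && (b -> (!d == c)))  //  T b.
              branch 1.1.1.1 (add T (!b && (b -> (!d == c)))):
                T (!b && (b -> (!d == c))): α-rule — add T !b, T (b -> (!d == c)).
                T (b -> (!d == c)): β-rule — branch into F b  //  T (!d == c).
                  branch 1.1.1.1.1 (add F b):
                    ○ open, literals {b=false, d=false}.
                  branch 1.1.1.1.2 (add T (!d == c)):
                    T (!d == c): β-rule — branch into T !d, T c  //  F !d, F c.
                      branch 1.1.1.1.2.1 (add T !d, T c):
                        ○ open, literals {b=false, c=true, d=false}.
                      branch 1.1.1.1.2.2 (add F !d, F c):
                        × closes — contains both d and !d.
              branch 1.1.1.2 (add T b):
                ○ open, literals {b=true, d=false}.
          branch 1.1.2 (add T (b == b)):
            T ((!b && (b -> (!d == c))) || b): β-rule — branch into T (!b && (b -> (!d == c)))  //  T b.
              branch 1.1.2.1 (add T (!b && (b -> (!d == c)))):
                T (!b && (b -> (!d == c))): α-rule — add T !b, T (b -> (!d == c)).
                T (b == b): β-rule — branch into T b, T b  //  F b, F b.
                  branch 1.1.2.1.1 (add T b, T b):
                    × closes — contains both b and !b.
                  branch 1.1.2.1.2 (add F b, F b):
                    T (b -> (!d == c)): β-rule — branch into F b  //  T (!d == c).
                      branch 1.1.2.1.2.1 (add F b):
                        ○ open, literals {b=false, d=false}.
                      branch 1.1.2.1.2.2 (add T (!d == c)):
                        T (!d == c): β-rule — branch into T !d, T c  //  F !d, F c.
                          branch 1.1.2.1.2.2.1 (add T !d, T c):
                            ○ open, literals {b=false, c=true, d=false}.
                          branch 1.1.2.1.2.2.2 (add F !d, F c):
                            × closes — contains both d and !d.
              branch 1.1.2.2 (add T b):
                T (b == b): β-rule — branch into T b, T b  //  F b, F b.
                  branch 1.1.2.2.1 (add T b, T b):
                    ○ open, literals {b=true, d=false}.
                  branch 1.1.2.2.2 (add F b, F b):
                    × closes — contains both b and !b.
      branch 1.2 (add T (c || a)):
        F !(d -> (b == b)): β-rule — branch into F d  //  T (b == b).
          branch 1.2.1 (add F d):
            T (c || a): β-rule — branch into T c  //  T a.
              branch 1.2.1.1 (add T c):
                ○ open, literals {c=true, d=false}.
              branch 1.2.1.2 (add T a):
                ○ open, literals {a=true, d=false}.
          branch 1.2.2 (add T (b == b)):
            T (c || a): β-rule — branch into T c  //  T a.
              branch 1.2.2.1 (add T c):
                T (b == b): β-rule — branch into T b, T b  //  F b, F b.
                  branch 1.2.2.1.1 (add T b, T b):
                    ○ open, literals {b=true, c=true, d=false}.
                  branch 1.2.2.1.2 (add F b, F b):
                    ○ open, literals {b=false, c=true, d=false}.
              branch 1.2.2.2 (add T a):
                T (b == b): β-rule — branch into T b, T b  //  F b, F b.
                  branch 1.2.2.2.1 (add T b, T b):
                    ○ open, literals {a=true, b=true, d=false}.
                  branch 1.2.2.2.2 (add F b, F b):
                    ○ open, literals {a=true, b=false, d=false}.
  branch 2 (add F (((!b && (b -> (!d == c))) || b) || (c || a)), T (d || !(d -> (b == b)))):
    F (((!b && (b -> (!d == c))) || b) || (c || a)): α-rule — add F ((!b && (b -> (!d == c))) || b), F (c || a).
    F ((!b && (b -> (!d == c))) || b): α-rule — add F (!b && (b -> (!d == c))), F b.
    F (c || a): α-rule — add F c, F a.
    T (d || !(d -> (b == b))): β-rule — branch into T d  //  T !(d -> (b == b)).
      branch 2.1 (add T d):
        F (!b && (b -> (!d == c))): β-rule — branch into F !b  //  F (b -> (!d == c)).
          branch 2.1.1 (add F !b):
            × closes — contains both b and !b.
          branch 2.1.2 (add F (b -> (!d == c))):
            F (b -> (!d == c)): α-rule — add T b, F (!d == c).
            × closes — contains both b and !b.
      branch 2.2 (add T !(d -> (b == b))):
        T !(d -> (b == b)): α-rule — add T d, F (b == b).
        F (!b && (b -> (!d == c))): β-rule — branch into F !b  //  F (b -> (!d == c)).
          branch 2.2.1 (add F !b):
            × closes — contains both b and !b.
          branch 2.2.2 (add F (b -> (!d == c))):
            F (b -> (!d == c)): α-rule — add T b, F (!d == c).
            × closes — contains both b and !b.
8 branches closed, 12 open.
An open branch gives a countermodel: b=false, d=false (unmentioned atoms arbitrary); under it the original formula is false.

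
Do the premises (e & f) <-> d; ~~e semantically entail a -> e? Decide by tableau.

Initial set: {((e & f) <-> d); ~~e; ~(a -> e)}.
~~e: drop double negation, giving e.
~(a -> e): α-rule — add a, ~e.
× closes — contains both e and ~e.
All 1 branch closes.
Every branch closed, so the premises entail the conclusion.

Yes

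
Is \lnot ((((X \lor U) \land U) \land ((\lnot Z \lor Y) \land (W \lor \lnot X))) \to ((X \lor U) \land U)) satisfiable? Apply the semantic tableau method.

Initial set: {\lnot ((((X \lor U) \land U) \land ((\lnot Z \lor Y) \land (W \lor \lnot X))) \to ((X \lor U) \land U))}.
\lnot ((((X \lor U) \land U) \land ((\lnot Z \lor Y) \land (W \lor \lnot X))) \to ((X \lor U) \land U)): α-rule — add (((X \lor U) \land U) \land ((\lnot Z \lor Y) \land (W \lor \lnot X))), \lnot ((X \lor U) \land U).
(((X \lor U) \land U) \land ((\lnot Z \lor Y) \land (W \lor \lnot X))): α-rule — add ((X \lor U) \land U), ((\lnot Z \lor Y) \land (W \lor \lnot X)).
((X \lor U) \land U): α-rule — add (X \lor U), U.
((\lnot Z \lor Y) \land (W \lor \lnot X)): α-rule — add (\lnot Z \lor Y), (W \lor \lnot X).
\lnot ((X \lor U) \land U): β-rule — branch into \lnot (X \lor U)  //  \lnot U.
  branch 1 (add \lnot (X \lor U)):
    \lnot (X \lor U): α-rule — add \lnot X, \lnot U.
    × closes — contains both U and \lnot U.
  branch 2 (add \lnot U):
    × closes — contains both U and \lnot U.
All 2 branches close.
Every branch closed; the formula is unsatisfiable.

Unsatisfiable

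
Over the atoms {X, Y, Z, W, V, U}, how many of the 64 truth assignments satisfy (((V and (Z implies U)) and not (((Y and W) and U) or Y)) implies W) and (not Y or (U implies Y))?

58

Initial set: {T ((((V and (Z implies U)) and not (((Y and W) and U) or Y)) implies W) and (not Y or (U implies Y)))}.
T ((((V and (Z implies U)) and not (((Y and W) and U) or Y)) implies W) and (not Y or (U implies Y))): α-rule — add T (((V and (Z implies U)) and not (((Y and W) and U) or Y)) implies W), T (not Y or (U implies Y)).
T (((V and (Z implies U)) and not (((Y and W) and U) or Y)) implies W): β-rule — branch into F ((V and (Z implies U)) and not (((Y and W) and U) or Y))  //  T W.
  branch 1 (add F ((V and (Z implies U)) and not (((Y and W) and U) or Y))):
    T (not Y or (U implies Y)): β-rule — branch into T not Y  //  T (U implies Y).
      branch 1.1 (add T not Y):
        F ((V and (Z implies U)) and not (((Y and W) and U) or Y)): β-rule — branch into F (V and (Z implies U))  //  F not (((Y and W) and U) or Y).
          branch 1.1.1 (add F (V and (Z implies U))):
            F (V and (Z implies U)): β-rule — branch into F V  //  F (Z implies U).
              branch 1.1.1.1 (add F V):
                ○ open, literals {V=0, Y=0}.
              branch 1.1.1.2 (add F (Z implies U)):
                F (Z implies U): α-rule — add T Z, F U.
                ○ open, literals {U=0, Y=0, Z=1}.
          branch 1.1.2 (add F not (((Y and W) and U) or Y)):
            F not (((Y and W) and U) or Y): β-rule — branch into T ((Y and W) and U)  //  T Y.
              branch 1.1.2.1 (add T ((Y and W) and U)):
                T ((Y and W) and U): α-rule — add T (Y and W), T U.
                T (Y and W): α-rule — add T Y, T W.
                × closes — contains both Y and not Y.
              branch 1.1.2.2 (add T Y):
                × closes — contains both Y and not Y.
      branch 1.2 (add T (U implies Y)):
        F ((V and (Z implies U)) and not (((Y and W) and U) or Y)): β-rule — branch into F (V and (Z implies U))  //  F not (((Y and W) and U) or Y).
          branch 1.2.1 (add F (V and (Z implies U))):
            T (U implies Y): β-rule — branch into F U  //  T Y.
              branch 1.2.1.1 (add F U):
                F (V and (Z implies U)): β-rule — branch into F V  //  F (Z implies U).
                  branch 1.2.1.1.1 (add F V):
                    ○ open, literals {U=0, V=0}.
                  branch 1.2.1.1.2 (add F (Z implies U)):
                    F (Z implies U): α-rule — add T Z, F U.
                    ○ open, literals {U=0, Z=1}.
              branch 1.2.1.2 (add T Y):
                F (V and (Z implies U)): β-rule — branch into F V  //  F (Z implies U).
                  branch 1.2.1.2.1 (add F V):
                    ○ open, literals {V=0, Y=1}.
                  branch 1.2.1.2.2 (add F (Z implies U)):
                    F (Z implies U): α-rule — add T Z, F U.
                    ○ open, literals {U=0, Y=1, Z=1}.
          branch 1.2.2 (add F not (((Y and W) and U) or Y)):
            T (U implies Y): β-rule — branch into F U  //  T Y.
              branch 1.2.2.1 (add F U):
                F not (((Y and W) and U) or Y): β-rule — branch into T ((Y and W) and U)  //  T Y.
                  branch 1.2.2.1.1 (add T ((Y and W) and U)):
                    T ((Y and W) and U): α-rule — add T (Y and W), T U.
                    × closes — contains both U and not U.
                  branch 1.2.2.1.2 (add T Y):
                    ○ open, literals {U=0, Y=1}.
              branch 1.2.2.2 (add T Y):
                F not (((Y and W) and U) or Y): β-rule — branch into T ((Y and W) and U)  //  T Y.
                  branch 1.2.2.2.1 (add T ((Y and W) and U)):
                    T ((Y and W) and U): α-rule — add T (Y and W), T U.
                    T (Y and W): α-rule — add T Y, T W.
                    ○ open, literals {U=1, W=1, Y=1}.
                  branch 1.2.2.2.2 (add T Y):
                    ○ open, literals {Y=1}.
  branch 2 (add T W):
    T (not Y or (U implies Y)): β-rule — branch into T not Y  //  T (U implies Y).
      branch 2.1 (add T not Y):
        ○ open, literals {W=1, Y=0}.
      branch 2.2 (add T (U implies Y)):
        T (U implies Y): β-rule — branch into F U  //  T Y.
          branch 2.2.1 (add F U):
            ○ open, literals {U=0, W=1}.
          branch 2.2.2 (add T Y):
            ○ open, literals {W=1, Y=1}.
3 branches closed, 12 open.
Each open branch fixes some atoms; the unmentioned ones are free. Counting distinct full assignments: branch {V=0, Y=0} (X, Z, W, U) contributes 16 new; branch {U=0, Y=0, Z=1} (X, W, V) contributes 4 new; branch {U=0, V=0} (X, Y, Z, W) contributes 8 new; branch {U=0, Z=1} (X, Y, W, V) contributes 4 new; branch {V=0, Y=1} (X, Z, W, U) contributes 8 new; branch {U=0, Y=1, Z=1} (X, W, V) contributes 0 new; branch {U=0, Y=1} (X, Z, W, V) contributes 4 new; branch {U=1, W=1, Y=1} (X, Z, V) contributes 4 new; branch {Y=1} (X, Z, W, V, U) contributes 4 new; branch {W=1, Y=0} (X, Z, V, U) contributes 6 new; branch {U=0, W=1} (X, Y, Z, V) contributes 0 new; branch {W=1, Y=1} (X, Z, V, U) contributes 0 new. Total: 58.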